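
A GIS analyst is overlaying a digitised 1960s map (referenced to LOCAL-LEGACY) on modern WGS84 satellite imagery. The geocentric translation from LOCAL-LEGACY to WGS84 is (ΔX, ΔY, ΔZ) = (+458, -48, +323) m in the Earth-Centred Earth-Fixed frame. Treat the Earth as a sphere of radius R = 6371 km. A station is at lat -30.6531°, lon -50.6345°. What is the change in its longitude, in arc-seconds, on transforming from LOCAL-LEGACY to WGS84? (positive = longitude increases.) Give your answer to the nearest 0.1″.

sin φ = -0.509839, cos φ = 0.860270, sin λ = -0.773116, cos λ = 0.634265.
East component: ΔE = −sin λ·ΔX + cos λ·ΔY = −(-0.773116)(458) + (0.634265)(-48) = 323.64 m.
1° of latitude spans πR/180 = 111195 m; at latitude φ, 1° of longitude spans that × cos φ = 95657.6 m, so Δλ = 323.64 / 95657.6 × 3600 = 12.180″.

Δλ = 12.2″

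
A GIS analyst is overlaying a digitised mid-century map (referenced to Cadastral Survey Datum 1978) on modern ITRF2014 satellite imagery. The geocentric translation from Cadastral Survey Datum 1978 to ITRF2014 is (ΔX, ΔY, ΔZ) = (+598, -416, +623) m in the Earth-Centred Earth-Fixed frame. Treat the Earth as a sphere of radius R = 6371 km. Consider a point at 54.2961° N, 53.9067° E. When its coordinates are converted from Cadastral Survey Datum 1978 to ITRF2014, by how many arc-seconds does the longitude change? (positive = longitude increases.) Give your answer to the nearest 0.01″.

sin φ = 0.812044, cos φ = 0.583596, sin λ = 0.808059, cos λ = 0.589102.
East component: ΔE = −sin λ·ΔX + cos λ·ΔY = −(0.808059)(598) + (0.589102)(-416) = -728.29 m.
1° of latitude spans πR/180 = 111195 m; at latitude φ, 1° of longitude spans that × cos φ = 64893.0 m, so Δλ = -728.29 / 64893.0 × 3600 = -40.402″.

Δλ = -40.40″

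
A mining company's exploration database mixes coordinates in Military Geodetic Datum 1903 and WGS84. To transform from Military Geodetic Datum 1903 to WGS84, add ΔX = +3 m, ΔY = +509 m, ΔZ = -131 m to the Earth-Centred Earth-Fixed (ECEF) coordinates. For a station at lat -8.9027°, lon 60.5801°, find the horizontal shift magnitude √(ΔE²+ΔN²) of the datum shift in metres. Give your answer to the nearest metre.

255 m

At φ = -8.9027°, λ = 60.5801°: sin φ = -0.154757, cos φ = 0.987953, sin λ = 0.871043, cos λ = 0.491206.
ΔE = −sin λ·ΔX + cos λ·ΔY = −(0.871043)·(3) + (0.491206)·(509) = 247.41 m.
ΔN = −sin φ cos λ·ΔX − sin φ sin λ·ΔY + cos φ·ΔZ = −(-0.154757)(0.491206)(3) − (-0.154757)(0.871043)(509) + (0.987953)(-131) = -60.58 m.
Horizontal magnitude = √(ΔE² + ΔN²) = √(247.41² + (-60.58)²) = 254.72 m.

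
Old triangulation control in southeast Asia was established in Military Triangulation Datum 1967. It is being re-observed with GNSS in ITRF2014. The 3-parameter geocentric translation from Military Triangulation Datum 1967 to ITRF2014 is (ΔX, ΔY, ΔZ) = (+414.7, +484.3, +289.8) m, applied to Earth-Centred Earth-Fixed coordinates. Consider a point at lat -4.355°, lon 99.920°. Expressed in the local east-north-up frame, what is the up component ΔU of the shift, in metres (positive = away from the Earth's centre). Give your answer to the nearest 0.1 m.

At φ = -4.355°, λ = 99.920°: sin φ = -0.075936, cos φ = 0.997113, sin λ = 0.985049, cos λ = -0.172273.
ΔU = cos φ cos λ·ΔX + cos φ sin λ·ΔY + sin φ·ΔZ = (0.997113)(-0.172273)(414.7) + (0.997113)(0.985049)(484.3) + (-0.075936)(289.8) = 382.44 m.

ΔU = 382.4 m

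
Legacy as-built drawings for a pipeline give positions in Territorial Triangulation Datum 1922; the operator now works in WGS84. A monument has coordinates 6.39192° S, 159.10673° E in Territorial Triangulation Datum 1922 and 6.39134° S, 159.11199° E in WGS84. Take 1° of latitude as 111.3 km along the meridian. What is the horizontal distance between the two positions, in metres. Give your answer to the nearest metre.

Δφ = -6.39134° − -6.39192° = +0.00058°; Δλ = 159.11199° − 159.10673° = +0.00526°.
ΔN = Δφ × 111300 = 64.6 m; ΔE = Δλ × 111300 × cos(-6.39192°) = +0.00526 × 111300 × 0.993784 = 581.8 m.
Distance = √(ΔE² + ΔN²) = √(581.8² + 64.6²) = 585.4 m.

585 m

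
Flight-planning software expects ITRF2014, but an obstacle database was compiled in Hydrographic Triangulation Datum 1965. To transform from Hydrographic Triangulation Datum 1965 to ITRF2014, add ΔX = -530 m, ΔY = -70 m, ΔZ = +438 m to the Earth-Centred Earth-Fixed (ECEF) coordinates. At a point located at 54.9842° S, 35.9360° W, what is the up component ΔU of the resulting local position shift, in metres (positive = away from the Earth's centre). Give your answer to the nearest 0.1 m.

At φ = -54.9842°, λ = -35.9360°: sin φ = -0.818994, cos φ = 0.573802, sin λ = -0.586881, cos λ = 0.809673.
ΔU = cos φ cos λ·ΔX + cos φ sin λ·ΔY + sin φ·ΔZ = (0.573802)(0.809673)(-530) + (0.573802)(-0.586881)(-70) + (-0.818994)(438) = -581.38 m.

ΔU = -581.4 m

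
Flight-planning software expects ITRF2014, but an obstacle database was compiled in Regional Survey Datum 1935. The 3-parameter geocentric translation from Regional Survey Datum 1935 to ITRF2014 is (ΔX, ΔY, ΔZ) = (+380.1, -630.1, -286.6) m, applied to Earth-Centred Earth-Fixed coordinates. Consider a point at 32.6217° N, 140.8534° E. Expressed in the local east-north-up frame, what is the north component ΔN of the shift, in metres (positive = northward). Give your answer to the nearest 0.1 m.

ΔN = 132.0 m

At φ = 32.6217°, λ = 140.8534°: sin φ = 0.539090, cos φ = 0.842248, sin λ = 0.631307, cos λ = -0.775533.
ΔN = −sin φ cos λ·ΔX − sin φ sin λ·ΔY + cos φ·ΔZ = −(0.539090)(-0.775533)(380.1) − (0.539090)(0.631307)(-630.1) + (0.842248)(-286.6) = 131.97 m.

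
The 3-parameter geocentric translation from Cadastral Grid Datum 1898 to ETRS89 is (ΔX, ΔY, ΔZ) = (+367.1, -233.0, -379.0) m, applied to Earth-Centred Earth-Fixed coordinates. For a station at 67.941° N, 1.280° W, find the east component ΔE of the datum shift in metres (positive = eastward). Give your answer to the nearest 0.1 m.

The local east axis at (φ, λ) is (−sin λ, cos λ, 0), so ΔE = −sin(-1.280°)·367.1 + cos(-1.280°)·(-233.0) = -224.74 m.

ΔE = -224.7 m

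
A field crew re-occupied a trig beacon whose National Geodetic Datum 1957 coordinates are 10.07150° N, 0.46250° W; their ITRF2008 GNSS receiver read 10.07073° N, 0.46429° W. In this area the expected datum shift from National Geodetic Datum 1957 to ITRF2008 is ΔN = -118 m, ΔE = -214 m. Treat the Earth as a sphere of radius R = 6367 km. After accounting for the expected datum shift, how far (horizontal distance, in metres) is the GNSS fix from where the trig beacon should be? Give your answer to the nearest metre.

37 m

Observed coordinate differences: Δφ = -0.00077°, Δλ = -0.00179°.
Converting to metres (1° lat = 111125 m, cos φ = 0.984590): observed ΔN = -85.6 m, observed ΔE = -195.8 m.
Subtracting the expected shift leaves a residual of -85.6 − (-118) = 32.4 m north and -195.8 − (-214) = 18.2 m east.
Residual distance = √(32.4² + 18.2²) = 37.2 m.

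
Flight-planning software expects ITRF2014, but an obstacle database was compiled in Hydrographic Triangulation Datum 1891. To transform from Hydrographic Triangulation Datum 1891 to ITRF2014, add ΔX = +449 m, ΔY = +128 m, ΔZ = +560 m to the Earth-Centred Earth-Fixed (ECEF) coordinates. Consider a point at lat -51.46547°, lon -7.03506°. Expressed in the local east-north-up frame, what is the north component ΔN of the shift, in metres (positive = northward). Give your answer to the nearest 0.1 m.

At φ = -51.46547°, λ = -7.03506°: sin φ = -0.782233, cos φ = 0.622986, sin λ = -0.122477, cos λ = 0.992471.
ΔN = −sin φ cos λ·ΔX − sin φ sin λ·ΔY + cos φ·ΔZ = −(-0.782233)(0.992471)(449) − (-0.782233)(-0.122477)(128) + (0.622986)(560) = 685.19 m.

ΔN = 685.2 m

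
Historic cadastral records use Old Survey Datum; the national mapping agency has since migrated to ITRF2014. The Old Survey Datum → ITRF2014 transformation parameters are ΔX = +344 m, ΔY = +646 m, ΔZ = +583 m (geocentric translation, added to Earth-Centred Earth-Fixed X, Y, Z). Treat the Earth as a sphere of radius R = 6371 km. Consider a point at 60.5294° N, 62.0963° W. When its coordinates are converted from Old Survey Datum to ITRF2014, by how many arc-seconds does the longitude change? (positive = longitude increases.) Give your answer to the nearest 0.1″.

Δλ = 39.9″

sin φ = 0.870608, cos φ = 0.491977, sin λ = -0.883735, cos λ = 0.467987.
East component: ΔE = −sin λ·ΔX + cos λ·ΔY = −(-0.883735)(344) + (0.467987)(646) = 606.32 m.
1° of latitude spans πR/180 = 111195 m; at latitude φ, 1° of longitude spans that × cos φ = 54705.3 m, so Δλ = 606.32 / 54705.3 × 3600 = 39.900″.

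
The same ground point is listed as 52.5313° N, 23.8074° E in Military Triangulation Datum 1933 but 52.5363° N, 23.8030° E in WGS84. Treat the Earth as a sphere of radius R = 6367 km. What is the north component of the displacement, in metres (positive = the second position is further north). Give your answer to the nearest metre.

ΔN = 556 m

Δφ = 52.5363° − 52.5313° = +0.0050°; Δλ = 23.8030° − 23.8074° = -0.0044°.
1° along a meridian = πR/180 = 111125 m.
ΔN = Δφ × 111125 = 555.6 m; ΔE = Δλ × 111125 × cos(52.5313°) = -0.0044 × 111125 × 0.608328 = -297.4 m.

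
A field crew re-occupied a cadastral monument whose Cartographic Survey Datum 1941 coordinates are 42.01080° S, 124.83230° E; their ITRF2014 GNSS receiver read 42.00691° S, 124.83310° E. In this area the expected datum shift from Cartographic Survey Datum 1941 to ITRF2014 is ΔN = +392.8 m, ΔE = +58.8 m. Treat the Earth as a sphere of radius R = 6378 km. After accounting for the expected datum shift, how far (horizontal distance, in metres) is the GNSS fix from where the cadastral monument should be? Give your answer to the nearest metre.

Observed coordinate differences: Δφ = +0.00389°, Δλ = +0.00080°.
Converting to metres (1° lat = 111317 m, cos φ = 0.743019): observed ΔN = 433.0 m, observed ΔE = 66.2 m.
Subtracting the expected shift leaves a residual of 433.0 − (392.8) = 40.2 m north and 66.2 − (58.8) = 7.4 m east.
Residual distance = √(40.2² + 7.4²) = 40.9 m.

41 m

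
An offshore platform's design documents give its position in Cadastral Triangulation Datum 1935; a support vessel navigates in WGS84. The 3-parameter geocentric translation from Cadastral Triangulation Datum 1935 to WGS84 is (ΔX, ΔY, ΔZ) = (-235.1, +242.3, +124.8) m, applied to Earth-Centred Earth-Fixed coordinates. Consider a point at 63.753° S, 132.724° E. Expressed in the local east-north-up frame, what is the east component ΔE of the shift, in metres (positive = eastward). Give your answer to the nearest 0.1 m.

The local east axis at (φ, λ) is (−sin λ, cos λ, 0), so ΔE = −sin(132.724°)·(-235.1) + cos(132.724°)·242.3 = 8.32 m.

ΔE = 8.3 m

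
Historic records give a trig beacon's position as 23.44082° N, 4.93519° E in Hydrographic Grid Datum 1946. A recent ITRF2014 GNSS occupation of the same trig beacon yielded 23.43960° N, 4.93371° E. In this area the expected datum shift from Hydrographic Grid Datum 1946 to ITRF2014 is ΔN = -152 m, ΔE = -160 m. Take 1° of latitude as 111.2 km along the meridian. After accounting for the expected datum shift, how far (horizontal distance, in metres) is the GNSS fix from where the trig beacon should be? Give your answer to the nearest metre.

19 m

Observed coordinate differences: Δφ = -0.00122°, Δλ = -0.00148°.
Converting to metres (1° lat = 111200 m, cos φ = 0.917471): observed ΔN = -135.7 m, observed ΔE = -151.0 m.
Subtracting the expected shift leaves a residual of -135.7 − (-152) = 16.3 m north and -151.0 − (-160) = 9.0 m east.
Residual distance = √(16.3² + 9.0²) = 18.7 m.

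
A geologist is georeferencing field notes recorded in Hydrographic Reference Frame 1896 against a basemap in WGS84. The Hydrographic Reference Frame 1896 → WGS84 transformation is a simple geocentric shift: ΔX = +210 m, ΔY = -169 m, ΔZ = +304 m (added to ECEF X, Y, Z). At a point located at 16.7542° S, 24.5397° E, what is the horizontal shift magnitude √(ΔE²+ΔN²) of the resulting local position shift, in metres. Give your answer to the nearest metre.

At φ = -16.7542°, λ = 24.5397°: sin φ = -0.288266, cos φ = 0.957550, sin λ = 0.415324, cos λ = 0.909674.
ΔE = −sin λ·ΔX + cos λ·ΔY = −(0.415324)·(210) + (0.909674)·(-169) = -240.95 m.
ΔN = −sin φ cos λ·ΔX − sin φ sin λ·ΔY + cos φ·ΔZ = −(-0.288266)(0.909674)(210) − (-0.288266)(0.415324)(-169) + (0.957550)(304) = 325.93 m.
Horizontal magnitude = √(ΔE² + ΔN²) = √((-240.95)² + 325.93²) = 405.33 m.

405 m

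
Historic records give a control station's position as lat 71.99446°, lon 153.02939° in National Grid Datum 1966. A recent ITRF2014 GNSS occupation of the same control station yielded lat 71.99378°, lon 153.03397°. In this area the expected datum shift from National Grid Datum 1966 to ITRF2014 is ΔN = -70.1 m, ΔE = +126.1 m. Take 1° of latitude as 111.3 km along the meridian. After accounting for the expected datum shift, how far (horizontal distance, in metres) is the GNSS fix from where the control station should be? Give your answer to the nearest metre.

32 m

Observed coordinate differences: Δφ = -0.00068°, Δλ = +0.00458°.
Converting to metres (1° lat = 111300 m, cos φ = 0.309109): observed ΔN = -75.7 m, observed ΔE = 157.6 m.
Subtracting the expected shift leaves a residual of -75.7 − (-70.1) = -5.6 m north and 157.6 − (126.1) = 31.5 m east.
Residual distance = √((-5.6)² + 31.5²) = 32.0 m.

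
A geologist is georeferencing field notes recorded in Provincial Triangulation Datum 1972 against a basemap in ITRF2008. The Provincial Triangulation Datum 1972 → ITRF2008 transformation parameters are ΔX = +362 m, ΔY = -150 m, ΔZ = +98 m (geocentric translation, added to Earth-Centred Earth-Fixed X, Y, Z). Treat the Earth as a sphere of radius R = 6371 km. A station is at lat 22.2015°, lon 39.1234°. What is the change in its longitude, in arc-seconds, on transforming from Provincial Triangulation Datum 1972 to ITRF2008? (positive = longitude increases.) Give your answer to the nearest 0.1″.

sin φ = 0.377865, cos φ = 0.925861, sin λ = 0.630993, cos λ = 0.775789.
East component: ΔE = −sin λ·ΔX + cos λ·ΔY = −(0.630993)(362) + (0.775789)(-150) = -344.79 m.
1° of latitude spans πR/180 = 111195 m; at latitude φ, 1° of longitude spans that × cos φ = 102951.0 m, so Δλ = -344.79 / 102951.0 × 3600 = -12.057″.

Δλ = -12.1″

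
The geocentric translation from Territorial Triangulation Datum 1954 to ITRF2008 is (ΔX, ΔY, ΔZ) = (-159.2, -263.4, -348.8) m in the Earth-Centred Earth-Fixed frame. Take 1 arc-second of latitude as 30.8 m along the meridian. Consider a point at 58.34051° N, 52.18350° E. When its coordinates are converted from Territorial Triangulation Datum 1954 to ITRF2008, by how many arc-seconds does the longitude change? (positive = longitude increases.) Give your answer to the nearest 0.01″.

sin φ = 0.851182, cos φ = 0.524870, sin λ = 0.789978, cos λ = 0.613135.
East component: ΔE = −sin λ·ΔX + cos λ·ΔY = −(0.789978)(-159.2) + (0.613135)(-263.4) = -35.74 m.
1° of latitude spans 3600 × 30.80 = 110880 m; at latitude φ, 1° of longitude spans that × cos φ = 58197.6 m, so Δλ = -35.74 / 58197.6 × 3600 = -2.211″.

Δλ = -2.21″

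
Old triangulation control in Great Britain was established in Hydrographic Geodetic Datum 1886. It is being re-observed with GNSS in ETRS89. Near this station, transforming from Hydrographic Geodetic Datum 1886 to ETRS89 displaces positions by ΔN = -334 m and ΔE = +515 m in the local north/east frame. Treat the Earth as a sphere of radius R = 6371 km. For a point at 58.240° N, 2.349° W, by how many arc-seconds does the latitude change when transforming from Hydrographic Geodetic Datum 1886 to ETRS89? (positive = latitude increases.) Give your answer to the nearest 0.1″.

On a sphere of radius R, 1 rad of latitude = R, so Δφ = ΔN / R = -334.0 / 6371000 = -5.2425e-05 rad = -10.813″.

Δφ = -10.8″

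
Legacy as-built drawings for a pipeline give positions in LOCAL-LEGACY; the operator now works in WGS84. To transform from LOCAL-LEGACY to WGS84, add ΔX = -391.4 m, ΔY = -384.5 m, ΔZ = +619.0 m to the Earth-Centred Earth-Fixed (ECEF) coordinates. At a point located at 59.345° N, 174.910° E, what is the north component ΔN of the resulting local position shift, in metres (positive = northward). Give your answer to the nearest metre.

ΔN = 10 m

The local north axis is (−sin φ cos λ, −sin φ sin λ, cos φ), giving ΔN = -335.375 + 29.346 + 315.608 = 9.58 m.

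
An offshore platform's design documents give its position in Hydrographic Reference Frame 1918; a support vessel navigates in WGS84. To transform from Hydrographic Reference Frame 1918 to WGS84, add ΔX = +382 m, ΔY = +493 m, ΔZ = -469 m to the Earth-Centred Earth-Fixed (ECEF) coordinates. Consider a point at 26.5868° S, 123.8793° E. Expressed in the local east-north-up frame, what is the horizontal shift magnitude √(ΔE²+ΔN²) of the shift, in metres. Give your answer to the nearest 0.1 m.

At φ = -26.5868°, λ = 123.8793°: sin φ = -0.447553, cos φ = 0.894257, sin λ = 0.830214, cos λ = -0.557445.
ΔE = −sin λ·ΔX + cos λ·ΔY = −(0.830214)·(382) + (-0.557445)·(493) = -591.96 m.
ΔN = −sin φ cos λ·ΔX − sin φ sin λ·ΔY + cos φ·ΔZ = −(-0.447553)(-0.557445)(382) − (-0.447553)(0.830214)(493) + (0.894257)(-469) = -331.53 m.
Horizontal magnitude = √(ΔE² + ΔN²) = √((-591.96)² + (-331.53)²) = 678.48 m.

678.5 m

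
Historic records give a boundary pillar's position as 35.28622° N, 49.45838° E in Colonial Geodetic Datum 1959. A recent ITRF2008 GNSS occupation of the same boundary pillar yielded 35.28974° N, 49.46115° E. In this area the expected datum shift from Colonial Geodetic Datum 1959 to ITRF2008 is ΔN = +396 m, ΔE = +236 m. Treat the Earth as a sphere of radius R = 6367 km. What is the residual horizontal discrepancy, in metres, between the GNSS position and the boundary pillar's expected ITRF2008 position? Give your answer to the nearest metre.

16 m

Observed coordinate differences: Δφ = +0.00352°, Δλ = +0.00277°.
Converting to metres (1° lat = 111125 m, cos φ = 0.816277): observed ΔN = 391.2 m, observed ΔE = 251.3 m.
Subtracting the expected shift leaves a residual of 391.2 − (396) = -4.8 m north and 251.3 − (236) = 15.3 m east.
Residual distance = √((-4.8)² + 15.3²) = 16.0 m.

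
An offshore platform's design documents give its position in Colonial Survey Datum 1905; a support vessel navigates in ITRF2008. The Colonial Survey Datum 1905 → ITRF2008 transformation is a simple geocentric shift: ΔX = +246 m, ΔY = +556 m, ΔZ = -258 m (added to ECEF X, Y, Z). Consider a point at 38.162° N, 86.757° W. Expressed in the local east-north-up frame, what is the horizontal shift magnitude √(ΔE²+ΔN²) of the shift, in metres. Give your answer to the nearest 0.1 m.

At φ = 38.162°, λ = -86.757°: sin φ = 0.617887, cos φ = 0.786267, sin λ = -0.998399, cos λ = 0.056571.
ΔE = −sin λ·ΔX + cos λ·ΔY = −(-0.998399)·(246) + (0.056571)·(556) = 277.06 m.
ΔN = −sin φ cos λ·ΔX − sin φ sin λ·ΔY + cos φ·ΔZ = −(0.617887)(0.056571)(246) − (0.617887)(-0.998399)(556) + (0.786267)(-258) = 131.54 m.
Horizontal magnitude = √(ΔE² + ΔN²) = √(277.06² + 131.54²) = 306.70 m.

306.7 m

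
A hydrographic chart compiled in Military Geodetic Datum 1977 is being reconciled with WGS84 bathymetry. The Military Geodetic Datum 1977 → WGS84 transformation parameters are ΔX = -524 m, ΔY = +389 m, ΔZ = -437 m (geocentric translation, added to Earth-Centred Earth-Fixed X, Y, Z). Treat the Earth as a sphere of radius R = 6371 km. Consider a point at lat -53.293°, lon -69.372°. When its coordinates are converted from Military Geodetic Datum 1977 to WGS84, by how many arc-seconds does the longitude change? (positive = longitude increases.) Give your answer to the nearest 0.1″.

sin φ = -0.801703, cos φ = 0.597723, sin λ = -0.935887, cos λ = 0.352299.
East component: ΔE = −sin λ·ΔX + cos λ·ΔY = −(-0.935887)(-524) + (0.352299)(389) = -353.36 m.
1° of latitude spans πR/180 = 111195 m; at latitude φ, 1° of longitude spans that × cos φ = 66463.8 m, so Δλ = -353.36 / 66463.8 × 3600 = -19.140″.

Δλ = -19.1″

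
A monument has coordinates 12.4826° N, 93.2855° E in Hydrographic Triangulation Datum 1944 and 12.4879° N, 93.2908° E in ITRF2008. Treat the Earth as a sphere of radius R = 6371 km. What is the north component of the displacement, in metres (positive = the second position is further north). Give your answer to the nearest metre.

ΔN = 589 m

Δφ = 12.4879° − 12.4826° = +0.0053°; Δλ = 93.2908° − 93.2855° = +0.0053°.
1° along a meridian = πR/180 = 111195 m.
ΔN = Δφ × 111195 = 589.3 m; ΔE = Δλ × 111195 × cos(12.4826°) = +0.0053 × 111195 × 0.976362 = 575.4 m.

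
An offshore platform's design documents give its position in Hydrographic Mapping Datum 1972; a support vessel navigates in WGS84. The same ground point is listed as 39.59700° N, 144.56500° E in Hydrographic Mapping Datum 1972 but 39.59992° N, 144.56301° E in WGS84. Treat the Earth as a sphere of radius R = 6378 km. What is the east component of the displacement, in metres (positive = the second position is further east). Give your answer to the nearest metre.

ΔE = -171 m

Δφ = 39.59992° − 39.59700° = +0.00292°; Δλ = 144.56301° − 144.56500° = -0.00199°.
1° along a meridian = πR/180 = 111317 m.
ΔN = Δφ × 111317 = 325.0 m; ΔE = Δλ × 111317 × cos(39.59700°) = -0.00199 × 111317 × 0.770547 = -170.7 m.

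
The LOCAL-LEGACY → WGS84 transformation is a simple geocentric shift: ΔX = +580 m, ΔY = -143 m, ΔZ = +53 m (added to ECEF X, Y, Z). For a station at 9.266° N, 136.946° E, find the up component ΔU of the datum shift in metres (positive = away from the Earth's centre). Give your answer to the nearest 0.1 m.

The local up (radial) axis is (cos φ cos λ, cos φ sin λ, sin φ), giving ΔU = -418.282 − 96.350 + 8.534 = -506.10 m.

ΔU = -506.1 m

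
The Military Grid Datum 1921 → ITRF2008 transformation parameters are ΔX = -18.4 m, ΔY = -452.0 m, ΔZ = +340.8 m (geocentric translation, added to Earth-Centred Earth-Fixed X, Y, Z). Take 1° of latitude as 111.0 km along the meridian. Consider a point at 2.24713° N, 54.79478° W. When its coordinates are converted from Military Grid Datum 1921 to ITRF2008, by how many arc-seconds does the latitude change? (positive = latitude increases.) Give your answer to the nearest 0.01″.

sin φ = 0.039210, cos φ = 0.999231, sin λ = -0.817092, cos λ = 0.576507.
North component: ΔN = −sin φ cos λ·ΔX − sin φ sin λ·ΔY + cos φ·ΔZ = −(0.039210)(0.576507)(-18.4) − (0.039210)(-0.817092)(-452.0) + (0.999231)(340.8) = 326.47 m.
1° of latitude spans 111000 m, so Δφ = 326.47 / 111000 × 3600 = 10.588″.

Δφ = 10.59″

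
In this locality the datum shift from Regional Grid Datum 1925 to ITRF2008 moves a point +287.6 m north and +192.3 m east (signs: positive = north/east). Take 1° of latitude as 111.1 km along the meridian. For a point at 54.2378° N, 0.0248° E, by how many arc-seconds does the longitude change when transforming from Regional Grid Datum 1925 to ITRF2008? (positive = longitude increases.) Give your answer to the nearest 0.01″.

At latitude 54.2378°, cos φ = 0.584422.
1° of longitude at this latitude = 111.1 × cos φ = 64.93 km, so Δλ = 192.3 / 64929.3 = 0.0029617° = 10.662″.

Δλ = 10.66″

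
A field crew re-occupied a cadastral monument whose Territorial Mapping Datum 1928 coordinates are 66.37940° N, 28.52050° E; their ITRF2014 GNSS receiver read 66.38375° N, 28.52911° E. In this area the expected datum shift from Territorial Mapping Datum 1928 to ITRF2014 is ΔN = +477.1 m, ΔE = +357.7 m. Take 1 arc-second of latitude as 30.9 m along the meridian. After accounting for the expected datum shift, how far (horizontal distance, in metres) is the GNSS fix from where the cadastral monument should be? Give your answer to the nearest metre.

27 m

Observed coordinate differences: Δφ = +0.00435°, Δλ = +0.00861°.
Converting to metres (1° lat = 111240 m, cos φ = 0.400678): observed ΔN = 483.9 m, observed ΔE = 383.8 m.
Subtracting the expected shift leaves a residual of 483.9 − (477.1) = 6.8 m north and 383.8 − (357.7) = 26.1 m east.
Residual distance = √(6.8² + 26.1²) = 26.9 m.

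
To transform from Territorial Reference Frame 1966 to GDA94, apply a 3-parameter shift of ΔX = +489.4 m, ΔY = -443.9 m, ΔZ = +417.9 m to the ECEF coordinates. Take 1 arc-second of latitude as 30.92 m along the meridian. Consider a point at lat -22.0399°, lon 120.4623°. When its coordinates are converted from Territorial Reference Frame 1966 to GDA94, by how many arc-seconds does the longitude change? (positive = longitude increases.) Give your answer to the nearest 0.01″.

Δλ = -6.87″

sin φ = -0.375252, cos φ = 0.926923, sin λ = 0.861963, cos λ = -0.506971.
East component: ΔE = −sin λ·ΔX + cos λ·ΔY = −(0.861963)(489.4) + (-0.506971)(-443.9) = -196.80 m.
1° of latitude spans 3600 × 30.92 = 111312 m; at latitude φ, 1° of longitude spans that × cos φ = 103177.6 m, so Δλ = -196.80 / 103177.6 × 3600 = -6.867″.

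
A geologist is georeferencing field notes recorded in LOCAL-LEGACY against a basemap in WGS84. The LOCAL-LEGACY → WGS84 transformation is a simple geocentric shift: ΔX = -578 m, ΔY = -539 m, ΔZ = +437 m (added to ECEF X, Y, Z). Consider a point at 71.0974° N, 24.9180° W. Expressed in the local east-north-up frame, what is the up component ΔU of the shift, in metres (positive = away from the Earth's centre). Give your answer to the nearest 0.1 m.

ΔU = 317.2 m

At φ = 71.0974°, λ = -24.9180°: sin φ = 0.946071, cos φ = 0.323960, sin λ = -0.421321, cos λ = 0.906912.
ΔU = cos φ cos λ·ΔX + cos φ sin λ·ΔY + sin φ·ΔZ = (0.323960)(0.906912)(-578) + (0.323960)(-0.421321)(-539) + (0.946071)(437) = 317.18 m.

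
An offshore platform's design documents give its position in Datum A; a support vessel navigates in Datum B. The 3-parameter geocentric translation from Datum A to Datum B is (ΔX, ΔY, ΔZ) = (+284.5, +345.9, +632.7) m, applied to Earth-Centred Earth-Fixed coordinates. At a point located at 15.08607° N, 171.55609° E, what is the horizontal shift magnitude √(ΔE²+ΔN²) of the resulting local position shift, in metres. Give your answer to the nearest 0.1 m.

773.0 m

At φ = 15.08607°, λ = 171.55609°: sin φ = 0.260270, cos φ = 0.965536, sin λ = 0.146841, cos λ = -0.989160.
ΔE = −sin λ·ΔX + cos λ·ΔY = −(0.146841)·(284.5) + (-0.989160)·(345.9) = -383.93 m.
ΔN = −sin φ cos λ·ΔX − sin φ sin λ·ΔY + cos φ·ΔZ = −(0.260270)(-0.989160)(284.5) − (0.260270)(0.146841)(345.9) + (0.965536)(632.7) = 670.92 m.
Horizontal magnitude = √(ΔE² + ΔN²) = √((-383.93)² + 670.92²) = 773.00 m.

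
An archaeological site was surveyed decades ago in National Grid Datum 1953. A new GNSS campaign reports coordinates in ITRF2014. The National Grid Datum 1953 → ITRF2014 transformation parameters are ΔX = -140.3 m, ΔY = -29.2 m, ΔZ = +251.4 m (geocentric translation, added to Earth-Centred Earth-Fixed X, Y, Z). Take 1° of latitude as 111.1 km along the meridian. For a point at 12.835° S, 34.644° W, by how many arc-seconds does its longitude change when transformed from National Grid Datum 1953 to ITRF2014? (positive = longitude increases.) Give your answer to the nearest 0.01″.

sin φ = -0.222144, cos φ = 0.975014, sin λ = -0.568476, cos λ = 0.822700.
East component: ΔE = −sin λ·ΔX + cos λ·ΔY = −(-0.568476)(-140.3) + (0.822700)(-29.2) = -103.78 m.
1° of latitude spans 111100 m; at latitude φ, 1° of longitude spans that × cos φ = 108324.0 m, so Δλ = -103.78 / 108324.0 × 3600 = -3.449″.

Δλ = -3.45″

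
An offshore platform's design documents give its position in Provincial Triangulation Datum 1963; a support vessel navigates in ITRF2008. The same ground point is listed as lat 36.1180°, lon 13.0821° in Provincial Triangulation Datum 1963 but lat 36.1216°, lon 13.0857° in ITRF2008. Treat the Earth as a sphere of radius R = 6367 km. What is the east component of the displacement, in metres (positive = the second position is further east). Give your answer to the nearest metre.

ΔE = 323 m

Δφ = 36.1216° − 36.1180° = +0.0036°; Δλ = 13.0857° − 13.0821° = +0.0036°.
1° along a meridian = πR/180 = 111125 m.
ΔN = Δφ × 111125 = 400.1 m; ΔE = Δλ × 111125 × cos(36.1180°) = +0.0036 × 111125 × 0.807805 = 323.2 m.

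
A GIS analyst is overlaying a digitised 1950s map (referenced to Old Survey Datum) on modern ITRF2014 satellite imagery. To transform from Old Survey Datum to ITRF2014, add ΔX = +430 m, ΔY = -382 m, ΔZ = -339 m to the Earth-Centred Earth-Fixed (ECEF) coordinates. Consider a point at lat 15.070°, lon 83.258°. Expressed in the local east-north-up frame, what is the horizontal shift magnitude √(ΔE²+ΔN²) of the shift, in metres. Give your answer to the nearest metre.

The local east axis at (φ, λ) is (−sin λ, cos λ, 0), so ΔE = −sin(83.258°)·430 + cos(83.258°)·(-382) = -471.87 m.
The local north axis is (−sin φ cos λ, −sin φ sin λ, cos φ), giving ΔN = -13.125 + 98.633 − 327.341 = -241.83 m.
Horizontal magnitude = √(ΔE² + ΔN²) = √((-471.87)² + (-241.83)²) = 530.23 m.

530 m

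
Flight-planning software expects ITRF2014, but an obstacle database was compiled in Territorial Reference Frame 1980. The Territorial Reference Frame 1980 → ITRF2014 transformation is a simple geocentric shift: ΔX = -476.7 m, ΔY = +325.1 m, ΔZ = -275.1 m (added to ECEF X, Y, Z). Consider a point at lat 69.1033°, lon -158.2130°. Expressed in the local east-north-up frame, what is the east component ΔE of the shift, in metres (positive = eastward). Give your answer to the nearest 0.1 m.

The local east axis at (φ, λ) is (−sin λ, cos λ, 0), so ΔE = −sin(-158.2130°)·(-476.7) + cos(-158.2130°)·325.1 = -478.81 m.

ΔE = -478.8 m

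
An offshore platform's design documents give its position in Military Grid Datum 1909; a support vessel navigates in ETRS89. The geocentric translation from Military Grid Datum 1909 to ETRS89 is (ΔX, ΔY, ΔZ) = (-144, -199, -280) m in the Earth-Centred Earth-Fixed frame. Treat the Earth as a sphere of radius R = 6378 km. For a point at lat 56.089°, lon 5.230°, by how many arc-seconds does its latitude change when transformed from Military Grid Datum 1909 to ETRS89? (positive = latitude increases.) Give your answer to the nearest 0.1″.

sin φ = 0.829905, cos φ = 0.557904, sin λ = 0.091154, cos λ = 0.995837.
North component: ΔN = −sin φ cos λ·ΔX − sin φ sin λ·ΔY + cos φ·ΔZ = −(0.829905)(0.995837)(-144) − (0.829905)(0.091154)(-199) + (0.557904)(-280) = -22.15 m.
1° of latitude spans πR/180 = 111317 m, so Δφ = -22.15 / 111317 × 3600 = -0.716″.

Δφ = -0.7″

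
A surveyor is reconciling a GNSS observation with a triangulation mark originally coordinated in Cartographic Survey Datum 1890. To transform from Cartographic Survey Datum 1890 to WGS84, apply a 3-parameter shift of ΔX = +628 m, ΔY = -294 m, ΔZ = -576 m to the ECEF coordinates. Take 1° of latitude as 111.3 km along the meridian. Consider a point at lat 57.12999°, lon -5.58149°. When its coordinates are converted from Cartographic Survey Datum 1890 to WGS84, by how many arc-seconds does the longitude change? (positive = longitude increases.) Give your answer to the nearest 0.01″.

sin φ = 0.839904, cos φ = 0.542735, sin λ = -0.097261, cos λ = 0.995259.
East component: ΔE = −sin λ·ΔX + cos λ·ΔY = −(-0.097261)(628) + (0.995259)(-294) = -231.53 m.
1° of latitude spans 111300 m; at latitude φ, 1° of longitude spans that × cos φ = 60406.4 m, so Δλ = -231.53 / 60406.4 × 3600 = -13.798″.

Δλ = -13.80″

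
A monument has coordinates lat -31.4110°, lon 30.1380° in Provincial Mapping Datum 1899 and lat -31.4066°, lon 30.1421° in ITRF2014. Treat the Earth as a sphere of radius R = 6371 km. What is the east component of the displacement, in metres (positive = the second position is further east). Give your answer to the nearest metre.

Δφ = -31.4066° − -31.4110° = +0.0044°; Δλ = 30.1421° − 30.1380° = +0.0041°.
1° along a meridian = πR/180 = 111195 m.
ΔN = Δφ × 111195 = 489.3 m; ΔE = Δλ × 111195 × cos(-31.4110°) = +0.0041 × 111195 × 0.853451 = 389.1 m.

ΔE = 389 m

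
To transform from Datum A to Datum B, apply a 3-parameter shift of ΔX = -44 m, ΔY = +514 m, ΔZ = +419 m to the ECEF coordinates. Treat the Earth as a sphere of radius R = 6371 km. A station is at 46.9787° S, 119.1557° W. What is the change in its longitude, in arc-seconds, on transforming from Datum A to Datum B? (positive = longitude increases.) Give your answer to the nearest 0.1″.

sin φ = -0.731100, cos φ = 0.682270, sin λ = -0.873299, cos λ = -0.487185.
East component: ΔE = −sin λ·ΔX + cos λ·ΔY = −(-0.873299)(-44) + (-0.487185)(514) = -288.84 m.
1° of latitude spans πR/180 = 111195 m; at latitude φ, 1° of longitude spans that × cos φ = 75865.0 m, so Δλ = -288.84 / 75865.0 × 3600 = -13.706″.

Δλ = -13.7″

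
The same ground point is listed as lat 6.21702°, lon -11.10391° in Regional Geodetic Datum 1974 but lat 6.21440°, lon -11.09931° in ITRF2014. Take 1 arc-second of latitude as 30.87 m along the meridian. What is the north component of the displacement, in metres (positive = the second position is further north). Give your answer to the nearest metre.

ΔN = -291 m

Δφ = 6.21440° − 6.21702° = -0.00262°; Δλ = -11.09931° − -11.10391° = +0.00460°.
1° of latitude = 3600 × 30.87 = 111132 m.
ΔN = Δφ × 111132 = -291.2 m; ΔE = Δλ × 111132 × cos(6.21702°) = +0.00460 × 111132 × 0.994119 = 508.2 m.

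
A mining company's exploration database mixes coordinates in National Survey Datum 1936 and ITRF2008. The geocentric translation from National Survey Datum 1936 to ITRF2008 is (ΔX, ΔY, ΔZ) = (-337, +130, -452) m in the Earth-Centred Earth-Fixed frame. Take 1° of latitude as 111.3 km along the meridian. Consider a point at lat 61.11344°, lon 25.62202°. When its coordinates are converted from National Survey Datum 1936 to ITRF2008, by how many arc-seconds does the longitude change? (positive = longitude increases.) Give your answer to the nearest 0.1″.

sin φ = 0.875578, cos φ = 0.483077, sin λ = 0.432432, cos λ = 0.901666.
East component: ΔE = −sin λ·ΔX + cos λ·ΔY = −(0.432432)(-337) + (0.901666)(130) = 262.95 m.
1° of latitude spans 111300 m; at latitude φ, 1° of longitude spans that × cos φ = 53766.5 m, so Δλ = 262.95 / 53766.5 × 3600 = 17.606″.

Δλ = 17.6″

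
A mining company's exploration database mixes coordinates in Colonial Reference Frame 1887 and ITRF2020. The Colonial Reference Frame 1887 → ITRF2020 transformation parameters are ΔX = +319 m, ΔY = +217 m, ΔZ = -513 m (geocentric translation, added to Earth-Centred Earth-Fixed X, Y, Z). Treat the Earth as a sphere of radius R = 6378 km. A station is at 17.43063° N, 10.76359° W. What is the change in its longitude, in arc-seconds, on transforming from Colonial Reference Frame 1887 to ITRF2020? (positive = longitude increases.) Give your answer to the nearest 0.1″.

Δλ = 9.2″

sin φ = 0.299551, cos φ = 0.954080, sin λ = -0.186757, cos λ = 0.982406.
East component: ΔE = −sin λ·ΔX + cos λ·ΔY = −(-0.186757)(319) + (0.982406)(217) = 272.76 m.
1° of latitude spans πR/180 = 111317 m; at latitude φ, 1° of longitude spans that × cos φ = 106205.5 m, so Δλ = 272.76 / 106205.5 × 3600 = 9.246″.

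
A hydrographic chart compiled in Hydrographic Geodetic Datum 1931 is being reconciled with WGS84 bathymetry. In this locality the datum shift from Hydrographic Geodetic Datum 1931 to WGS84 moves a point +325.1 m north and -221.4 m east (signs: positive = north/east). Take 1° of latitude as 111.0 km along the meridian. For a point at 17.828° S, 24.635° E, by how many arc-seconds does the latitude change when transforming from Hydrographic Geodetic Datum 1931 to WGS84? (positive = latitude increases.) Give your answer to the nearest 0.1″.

1° of latitude = 111.0 km, so Δφ = 325.1 / 111000 = 0.0029288° = 10.544″.

Δφ = 10.5″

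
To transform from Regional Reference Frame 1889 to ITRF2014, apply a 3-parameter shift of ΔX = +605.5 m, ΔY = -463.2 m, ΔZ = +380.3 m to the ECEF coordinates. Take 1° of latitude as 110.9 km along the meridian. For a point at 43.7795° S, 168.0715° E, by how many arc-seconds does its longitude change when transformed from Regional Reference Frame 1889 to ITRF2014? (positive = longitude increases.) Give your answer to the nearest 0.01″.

Δλ = 14.75″

sin φ = -0.691885, cos φ = 0.722008, sin λ = 0.206691, cos λ = -0.978406.
East component: ΔE = −sin λ·ΔX + cos λ·ΔY = −(0.206691)(605.5) + (-0.978406)(-463.2) = 328.05 m.
1° of latitude spans 110900 m; at latitude φ, 1° of longitude spans that × cos φ = 80070.7 m, so Δλ = 328.05 / 80070.7 × 3600 = 14.749″.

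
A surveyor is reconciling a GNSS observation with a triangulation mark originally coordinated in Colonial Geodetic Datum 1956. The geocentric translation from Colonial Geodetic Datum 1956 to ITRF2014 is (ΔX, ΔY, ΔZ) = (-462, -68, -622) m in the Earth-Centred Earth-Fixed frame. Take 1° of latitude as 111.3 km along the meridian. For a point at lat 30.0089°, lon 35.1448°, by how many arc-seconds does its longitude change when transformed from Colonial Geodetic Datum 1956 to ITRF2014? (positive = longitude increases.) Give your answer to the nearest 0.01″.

sin φ = 0.500135, cos φ = 0.865948, sin λ = 0.575645, cos λ = 0.817700.
East component: ΔE = −sin λ·ΔX + cos λ·ΔY = −(0.575645)(-462) + (0.817700)(-68) = 210.34 m.
1° of latitude spans 111300 m; at latitude φ, 1° of longitude spans that × cos φ = 96380.0 m, so Δλ = 210.34 / 96380.0 × 3600 = 7.857″.

Δλ = 7.86″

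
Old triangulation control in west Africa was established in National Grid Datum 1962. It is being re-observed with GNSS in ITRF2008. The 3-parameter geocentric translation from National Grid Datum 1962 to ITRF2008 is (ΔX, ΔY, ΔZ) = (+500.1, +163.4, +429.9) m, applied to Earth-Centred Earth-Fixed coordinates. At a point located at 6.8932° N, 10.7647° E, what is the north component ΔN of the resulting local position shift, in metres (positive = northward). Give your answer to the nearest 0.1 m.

ΔN = 364.2 m

At φ = 6.8932°, λ = 10.7647°: sin φ = 0.120019, cos φ = 0.992772, sin λ = 0.186776, cos λ = 0.982403.
ΔN = −sin φ cos λ·ΔX − sin φ sin λ·ΔY + cos φ·ΔZ = −(0.120019)(0.982403)(500.1) − (0.120019)(0.186776)(163.4) + (0.992772)(429.9) = 364.16 m.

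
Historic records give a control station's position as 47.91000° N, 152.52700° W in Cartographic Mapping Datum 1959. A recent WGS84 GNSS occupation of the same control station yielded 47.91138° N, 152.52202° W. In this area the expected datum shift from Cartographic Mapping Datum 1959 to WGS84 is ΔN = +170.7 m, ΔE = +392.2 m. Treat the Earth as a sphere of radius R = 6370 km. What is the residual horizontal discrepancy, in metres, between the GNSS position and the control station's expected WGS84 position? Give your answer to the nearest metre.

27 m

Observed coordinate differences: Δφ = +0.00138°, Δλ = +0.00498°.
Converting to metres (1° lat = 111177 m, cos φ = 0.670297): observed ΔN = 153.4 m, observed ΔE = 371.1 m.
Subtracting the expected shift leaves a residual of 153.4 − (170.7) = -17.3 m north and 371.1 − (392.2) = -21.1 m east.
Residual distance = √((-17.3)² + (-21.1)²) = 27.3 m.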